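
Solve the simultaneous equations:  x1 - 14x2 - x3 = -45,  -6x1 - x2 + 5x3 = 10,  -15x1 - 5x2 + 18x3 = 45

Row-reduce the augmented matrix:
R2 ← R2 + 6·R1.
R3 ← R3 + 15·R1.
R2 ← R2 / (-85).
R1 ← R1 + 14·R2.
R3 ← R3 + 215·R2.
R3 ← R3 / (94/17).
R1 ← R1 + 71/85·R3.
R2 ← R2 − 1/85·R3.
Reading off the reduced rows gives x1 = 2, x2 = 3, x3 = 5.

x1 = 2, x2 = 3, x3 = 5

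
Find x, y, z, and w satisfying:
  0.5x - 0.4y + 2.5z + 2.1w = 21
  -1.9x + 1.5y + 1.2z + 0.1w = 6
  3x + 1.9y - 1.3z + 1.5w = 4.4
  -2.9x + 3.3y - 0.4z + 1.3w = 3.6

x = 1, y = 1, z = 5, w = 4

Row-reduce the augmented matrix:
R1 ← R1 / (1/2).
R2 ← R2 + 19/10·R1.
R3 ← R3 − 3·R1.
R4 ← R4 + 29/10·R1.
R2 ← R2 / (-1/50).
R1 ← R1 + 4/5·R2.
R3 ← R3 − 43/10·R2.
R4 ← R4 − 49/50·R2.
R3 ← R3 / (11421/5).
R1 ← R1 + 423·R3.
R2 ← R2 + 535·R3.
R4 ← R4 − 2692/5·R3.
R4 ← R4 / (145481/57105).
R1 ← R1 − 35/54·R4.
R2 ← R2 − 6467/22842·R4.
R3 ← R3 − 17261/22842·R4.
Reading off the reduced rows gives x = 1, y = 1, z = 5, w = 4.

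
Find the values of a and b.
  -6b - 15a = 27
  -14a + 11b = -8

a = -1, b = -2

Row-reduce the augmented matrix:
R1 ← R1 / (-15).
R2 ← R2 + 14·R1.
R2 ← R2 / (83/5).
R1 ← R1 − 2/5·R2.
Reading off the reduced rows gives a = -1, b = -2.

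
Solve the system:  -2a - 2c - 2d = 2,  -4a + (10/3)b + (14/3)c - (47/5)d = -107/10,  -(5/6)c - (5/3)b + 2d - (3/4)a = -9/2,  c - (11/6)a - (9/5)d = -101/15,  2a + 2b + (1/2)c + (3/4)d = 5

no solution

Row-reduce:
R1 ← R1 / (-2).
R2 ← R2 + 4·R1.
R3 ← R3 + 3/4·R1.
R4 ← R4 + 11/6·R1.
R5 ← R5 − 2·R1.
R2 ← R2 / (10/3).
R3 ← R3 + 5/3·R2.
R5 ← R5 − 2·R2.
R3 ← R3 / (17/4).
R1 ← R1 − 1·R3.
R2 ← R2 − 13/5·R3.
R4 ← R4 − 17/6·R3.
R5 ← R5 + 67/10·R3.
Swap R4 and R5.
R4 ← R4 / (3517/1700).
R1 ← R1 − 84/85·R4.
R2 ← R2 + 1403/850·R4.
R3 ← R3 − 1/85·R4.
Row 5 reduces to 0 = -1/6, a contradiction. The system is inconsistent.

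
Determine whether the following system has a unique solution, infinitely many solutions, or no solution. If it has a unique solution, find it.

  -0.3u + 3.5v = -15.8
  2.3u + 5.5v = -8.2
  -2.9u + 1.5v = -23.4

Row-reduce the augmented matrix:
R1 ← R1 / (-3/10).
R2 ← R2 − 23/10·R1.
R3 ← R3 + 29/10·R1.
R2 ← R2 / (97/3).
R1 ← R1 + 35/3·R2.
R3 ← R3 + 97/3·R2.
R3 reduces to 0 = 0, so the extra equation is consistent.
Reading off the reduced rows gives u = 6, v = -4.

u = 6, v = -4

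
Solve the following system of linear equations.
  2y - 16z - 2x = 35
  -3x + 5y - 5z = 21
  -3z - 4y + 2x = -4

Row-reduce:
R1 ← R1 / (-2).
R2 ← R2 + 3·R1.
R3 ← R3 − 2·R1.
R2 ← R2 / (2).
R1 ← R1 + 1·R2.
R3 ← R3 + 2·R2.
Row 3 reduces to 0 = -1/2, a contradiction. The system is inconsistent.

no solution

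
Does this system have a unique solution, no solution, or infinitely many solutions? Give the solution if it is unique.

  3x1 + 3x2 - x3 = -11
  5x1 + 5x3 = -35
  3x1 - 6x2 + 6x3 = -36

Row-reduce the augmented matrix:
R1 ← R1 / (3).
R2 ← R2 − 5·R1.
R3 ← R3 − 3·R1.
R2 ← R2 / (-5).
R1 ← R1 − 1·R2.
R3 ← R3 + 9·R2.
R3 ← R3 / (-5).
R1 ← R1 − 1·R3.
R2 ← R2 + 4/3·R3.
Reading off the reduced rows gives x1 = -6, x2 = 2, x3 = -1.

x1 = -6, x2 = 2, x3 = -1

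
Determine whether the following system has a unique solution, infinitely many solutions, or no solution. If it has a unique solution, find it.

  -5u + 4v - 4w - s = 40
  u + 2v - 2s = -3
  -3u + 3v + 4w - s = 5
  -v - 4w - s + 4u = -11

no solution

Row-reduce:
R1 ← R1 / (-5).
R2 ← R2 − 1·R1.
R3 ← R3 + 3·R1.
R4 ← R4 − 4·R1.
R2 ← R2 / (14/5).
R1 ← R1 + 4/5·R2.
R3 ← R3 − 3/5·R2.
R4 ← R4 − 11/5·R2.
R3 ← R3 / (46/7).
R1 ← R1 − 4/7·R3.
R2 ← R2 + 2/7·R3.
R4 ← R4 + 46/7·R3.
Row 4 reduces to 0 = -3, a contradiction. The system is inconsistent.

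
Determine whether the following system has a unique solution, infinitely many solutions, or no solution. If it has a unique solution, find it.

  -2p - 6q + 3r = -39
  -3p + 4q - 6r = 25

infinitely many solutions

Row-reduce:
R1 ← R1 / (-2).
R2 ← R2 + 3·R1.
R2 ← R2 / (13).
R1 ← R1 − 3·R2.
Rank is 2 with 3 unknowns, leaving r free.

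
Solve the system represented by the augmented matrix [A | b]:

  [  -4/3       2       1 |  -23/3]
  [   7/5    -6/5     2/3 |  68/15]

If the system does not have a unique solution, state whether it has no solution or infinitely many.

Row-reduce:
R1 ← R1 / (-4/3).
R2 ← R2 − 7/5·R1.
R2 ← R2 / (9/10).
R1 ← R1 + 3/2·R2.
Rank is 2 with 3 unknowns, leaving x_3 free.

infinitely many solutions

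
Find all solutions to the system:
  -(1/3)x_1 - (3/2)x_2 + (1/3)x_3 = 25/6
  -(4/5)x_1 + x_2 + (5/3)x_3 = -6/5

infinitely many solutions

Row-reduce:
R1 ← R1 / (-1/3).
R2 ← R2 + 4/5·R1.
R2 ← R2 / (23/5).
R1 ← R1 − 9/2·R2.
Rank is 2 with 3 unknowns, leaving x_3 free.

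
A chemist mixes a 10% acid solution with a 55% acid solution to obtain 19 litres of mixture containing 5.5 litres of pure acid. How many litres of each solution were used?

litres of solution A: 11, litres of solution B: 8

Let a = litres of solution A, b = litres of solution B.
  a + b = 19
  (1/10)a + (11/20)b = 11/2
From equation 1: a = 19 − b.
Substitute into equation 2 and solve: b = 8.
Then a = 11.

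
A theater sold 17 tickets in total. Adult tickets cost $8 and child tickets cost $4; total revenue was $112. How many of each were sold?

adult tickets: 11, child tickets: 6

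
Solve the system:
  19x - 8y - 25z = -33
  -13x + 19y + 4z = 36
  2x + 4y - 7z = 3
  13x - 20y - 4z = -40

Row-reduce:
R1 ← R1 / (19).
R2 ← R2 + 13·R1.
R3 ← R3 − 2·R1.
R4 ← R4 − 13·R1.
R2 ← R2 / (257/19).
R1 ← R1 + 8/19·R2.
R3 ← R3 − 92/19·R2.
R4 ← R4 + 276/19·R2.
R3 ← R3 / (83/257).
R1 ← R1 + 443/257·R3.
R2 ← R2 + 249/257·R3.
R4 ← R4 + 249/257·R3.
Row 4 reduces to 0 = 2, a contradiction. The system is inconsistent.

no solution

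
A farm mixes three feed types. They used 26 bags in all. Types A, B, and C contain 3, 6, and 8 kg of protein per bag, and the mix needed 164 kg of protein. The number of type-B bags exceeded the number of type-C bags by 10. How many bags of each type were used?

type-A bags: 2, type-B bags: 17, type-C bags: 7

Let a = type-A bags, b = type-B bags, c = type-C bags.
  a + b + c = 26
  8c + 3a + 6b = 164
  b - c = 10
Row-reduce the augmented matrix:
R2 ← R2 − 3·R1.
R2 ← R2 / (3).
R1 ← R1 − 1·R2.
R3 ← R3 − 1·R2.
R3 ← R3 / (-8/3).
R1 ← R1 + 2/3·R3.
R2 ← R2 − 5/3·R3.
Reading off the reduced rows gives a = 2, b = 17, c = 7.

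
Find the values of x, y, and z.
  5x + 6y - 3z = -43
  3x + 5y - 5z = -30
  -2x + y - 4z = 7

Row-reduce the augmented matrix:
R1 ← R1 / (5).
R2 ← R2 − 3·R1.
R3 ← R3 + 2·R1.
R2 ← R2 / (7/5).
R1 ← R1 − 6/5·R2.
R3 ← R3 − 17/5·R2.
R3 ← R3 / (18/7).
R1 ← R1 − 15/7·R3.
R2 ← R2 + 16/7·R3.
Reading off the reduced rows gives x = -5, y = -3, z = 0.

x = -5, y = -3, z = 0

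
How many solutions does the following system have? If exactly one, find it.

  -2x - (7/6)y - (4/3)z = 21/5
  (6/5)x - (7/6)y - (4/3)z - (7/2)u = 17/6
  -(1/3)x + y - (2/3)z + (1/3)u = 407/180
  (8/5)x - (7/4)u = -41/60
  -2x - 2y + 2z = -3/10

x = -9/4, y = 7/5, z = -1, u = -5/3

Row-reduce the augmented matrix:
R1 ← R1 / (-2).
R2 ← R2 − 6/5·R1.
R3 ← R3 + 1/3·R1.
R4 ← R4 − 8/5·R1.
R5 ← R5 + 2·R1.
R2 ← R2 / (-28/15).
R1 ← R1 − 7/12·R2.
R3 ← R3 − 43/36·R2.
R4 ← R4 + 14/15·R2.
R5 ← R5 + 5/6·R2.
R3 ← R3 / (-38/21).
R2 ← R2 − 8/7·R3.
R5 ← R5 − 30/7·R3.
Swap R4 and R5.
R4 ← R4 / (-1795/608).
R1 ← R1 + 35/32·R4.
R2 ← R2 − 51/76·R4.
R3 ← R3 − 1281/1216·R4.
R5 reduces to 0 = 0, so the extra equation is consistent.
Reading off the reduced rows gives x = -9/4, y = 7/5, z = -1, u = -5/3.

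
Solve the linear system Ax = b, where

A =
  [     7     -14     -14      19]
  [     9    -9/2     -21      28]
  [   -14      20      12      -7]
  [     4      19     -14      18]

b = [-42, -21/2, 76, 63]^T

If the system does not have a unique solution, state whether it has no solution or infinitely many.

Row-reduce:
R1 ← R1 / (7).
R2 ← R2 − 9·R1.
R3 ← R3 + 14·R1.
R4 ← R4 − 4·R1.
R2 ← R2 / (27/2).
R1 ← R1 + 2·R2.
R3 ← R3 + 8·R2.
R4 ← R4 − 27·R2.
R3 ← R3 / (-160/9).
R1 ← R1 + 22/9·R3.
R2 ← R2 + 2/9·R3.
Rank is 3 with 4 unknowns, leaving x_4 free.

infinitely many solutions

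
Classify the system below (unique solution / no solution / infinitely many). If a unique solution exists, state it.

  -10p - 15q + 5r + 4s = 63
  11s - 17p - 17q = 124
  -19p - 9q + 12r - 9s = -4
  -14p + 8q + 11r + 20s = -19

p = -2, q = -4, r = -5, s = 2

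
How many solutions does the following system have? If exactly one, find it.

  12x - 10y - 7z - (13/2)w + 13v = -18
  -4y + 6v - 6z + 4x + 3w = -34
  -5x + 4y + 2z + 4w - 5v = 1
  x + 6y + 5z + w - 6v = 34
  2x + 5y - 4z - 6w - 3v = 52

Row-reduce:
R1 ← R1 / (12).
R2 ← R2 − 4·R1.
R3 ← R3 + 5·R1.
R4 ← R4 − 1·R1.
R5 ← R5 − 2·R1.
R2 ← R2 / (-2/3).
R1 ← R1 + 5/6·R2.
R3 ← R3 + 1/6·R2.
R4 ← R4 − 41/6·R2.
R5 ← R5 − 20/3·R2.
Swap R3 and R4.
R3 ← R3 / (-32).
R1 ← R1 − 4·R3.
R2 ← R2 − 11/2·R3.
R5 ← R5 + 79/2·R3.
Swap R4 and R5.
R4 ← R4 / (-2627/128).
R1 ← R1 + 3/16·R4.
R2 ← R2 − 207/128·R4.
R3 ← R3 + 109/64·R4.
Row 5 reduces to 0 = 1/2, a contradiction. The system is inconsistent.

no solution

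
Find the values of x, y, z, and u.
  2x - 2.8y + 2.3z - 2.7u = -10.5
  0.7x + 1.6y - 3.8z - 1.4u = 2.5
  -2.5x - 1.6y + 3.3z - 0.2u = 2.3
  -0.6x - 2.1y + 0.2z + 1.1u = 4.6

x = -3, y = -1, z = -2, u = 1

Row-reduce the augmented matrix:
R1 ← R1 / (2).
R2 ← R2 − 7/10·R1.
R3 ← R3 + 5/2·R1.
R4 ← R4 + 3/5·R1.
R2 ← R2 / (129/50).
R1 ← R1 + 7/5·R2.
R3 ← R3 + 51/10·R2.
R4 ← R4 + 147/50·R2.
R3 ← R3 / (-1259/430).
R1 ← R1 + 58/43·R3.
R2 ← R2 + 307/172·R3.
R4 ← R4 + 1499/344·R3.
R4 ← R4 / (323851/50360).
R1 ← R1 − 1754/3777·R4.
R2 ← R2 − 38545/15108·R4.
R3 ← R3 − 1924/1259·R4.
Reading off the reduced rows gives x = -3, y = -1, z = -2, u = 1.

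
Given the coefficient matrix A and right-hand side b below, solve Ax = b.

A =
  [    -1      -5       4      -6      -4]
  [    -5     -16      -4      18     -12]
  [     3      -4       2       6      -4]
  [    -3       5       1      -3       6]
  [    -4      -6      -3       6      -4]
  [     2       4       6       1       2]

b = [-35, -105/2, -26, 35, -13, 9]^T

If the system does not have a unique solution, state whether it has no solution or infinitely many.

Row-reduce:
R1 ← R1 / (-1).
R2 ← R2 + 5·R1.
R3 ← R3 − 3·R1.
R4 ← R4 + 3·R1.
R5 ← R5 + 4·R1.
R6 ← R6 − 2·R1.
R2 ← R2 / (9).
R1 ← R1 − 5·R2.
R3 ← R3 + 19·R2.
R4 ← R4 − 20·R2.
R5 ← R5 − 14·R2.
R6 ← R6 + 6·R2.
R3 ← R3 / (-110/3).
R1 ← R1 − 28/3·R3.
R2 ← R2 + 8/3·R3.
R4 ← R4 − 127/3·R3.
R5 ← R5 − 55/3·R3.
R6 ← R6 + 2·R3.
R4 ← R4 / (631/55).
R1 ← R1 − 114/55·R4.
R2 ← R2 + 64/55·R4.
R3 ← R3 + 134/55·R4.
R6 ← R6 − 887/55·R4.
Swap R5 and R6.
R5 ← R5 / (-4676/1893).
R1 ← R1 + 280/631·R5.
R2 ← R2 − 600/631·R5.
R3 ← R3 − 152/631·R5.
R4 ← R4 − 206/1893·R5.
Row 6 reduces to 0 = 1/4, a contradiction. The system is inconsistent.

no solution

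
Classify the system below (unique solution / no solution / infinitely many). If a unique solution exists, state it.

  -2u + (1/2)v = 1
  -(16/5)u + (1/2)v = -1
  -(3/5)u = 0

Row-reduce:
R1 ← R1 / (-2).
R2 ← R2 + 16/5·R1.
R3 ← R3 + 3/5·R1.
R2 ← R2 / (-3/10).
R1 ← R1 + 1/4·R2.
R3 ← R3 + 3/20·R2.
Row 3 reduces to 0 = 1, a contradiction. The system is inconsistent.

no solution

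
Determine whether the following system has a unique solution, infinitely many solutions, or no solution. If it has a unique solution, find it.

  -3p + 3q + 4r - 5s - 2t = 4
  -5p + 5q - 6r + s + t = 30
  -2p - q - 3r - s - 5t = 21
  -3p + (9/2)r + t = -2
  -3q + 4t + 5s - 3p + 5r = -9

no solution

Row-reduce:
R1 ← R1 / (-3).
R2 ← R2 + 5·R1.
R3 ← R3 + 2·R1.
R4 ← R4 + 3·R1.
R5 ← R5 + 3·R1.
Swap R2 and R3.
R2 ← R2 / (-3).
R1 ← R1 + 1·R2.
R4 ← R4 + 3·R2.
R5 ← R5 + 6·R2.
R3 ← R3 / (-38/3).
R1 ← R1 − 5/9·R3.
R2 ← R2 − 17/9·R3.
R4 ← R4 − 37/6·R3.
R5 ← R5 − 37/3·R3.
R4 ← R4 / (137/19).
R1 ← R1 − 74/57·R4.
R2 ← R2 − 35/57·R4.
R3 ← R3 + 14/19·R4.
R5 ← R5 − 274/19·R4.
Row 5 reduces to 0 = -1, a contradiction. The system is inconsistent.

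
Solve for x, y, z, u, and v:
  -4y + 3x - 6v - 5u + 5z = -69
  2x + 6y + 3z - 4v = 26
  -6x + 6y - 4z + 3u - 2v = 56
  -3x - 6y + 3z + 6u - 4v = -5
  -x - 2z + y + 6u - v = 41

Row-reduce the augmented matrix:
R1 ← R1 / (3).
R2 ← R2 − 2·R1.
R3 ← R3 + 6·R1.
R4 ← R4 + 3·R1.
R5 ← R5 + 1·R1.
R2 ← R2 / (26/3).
R1 ← R1 + 4/3·R2.
R3 ← R3 + 2·R2.
R4 ← R4 + 10·R2.
R5 ← R5 + 1/3·R2.
R3 ← R3 / (77/13).
R1 ← R1 − 21/13·R3.
R2 ← R2 + 1/26·R3.
R4 ← R4 − 99/13·R3.
R5 ← R5 + 9/26·R3.
R4 ← R4 / (90/7).
R1 ← R1 − 6/11·R4.
R2 ← R2 − 53/154·R4.
R3 ← R3 + 81/77·R4.
R5 ← R5 − 631/154·R4.
R5 ← R5 / (-3152/495).
R1 ← R1 − 244/165·R5.
R2 ← R2 + 151/495·R5.
R3 ← R3 + 94/55·R5.
R4 ← R4 − 28/45·R5.
Reading off the reduced rows gives x = -1, y = 6, z = 0, u = 6, v = 2.

x = -1, y = 6, z = 0, u = 6, v = 2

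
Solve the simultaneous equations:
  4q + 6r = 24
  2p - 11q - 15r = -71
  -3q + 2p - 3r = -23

Row-reduce:
Swap R1 and R2.
R1 ← R1 / (2).
R3 ← R3 − 2·R1.
R2 ← R2 / (4).
R1 ← R1 + 11/2·R2.
R3 ← R3 − 8·R2.
Rank is 2 with 3 unknowns, leaving r free.

infinitely many solutions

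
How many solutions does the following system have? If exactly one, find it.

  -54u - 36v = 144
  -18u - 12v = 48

infinitely many solutions

Row-reduce:
R1 ← R1 / (-54).
R2 ← R2 + 18·R1.
Rank is 1 with 2 unknowns, leaving v free.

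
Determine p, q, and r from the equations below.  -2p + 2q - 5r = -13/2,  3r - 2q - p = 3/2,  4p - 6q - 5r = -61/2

p = 0, q = 3, r = 5/2

Row-reduce the augmented matrix:
R1 ← R1 / (-2).
R2 ← R2 + 1·R1.
R3 ← R3 − 4·R1.
R2 ← R2 / (-3).
R1 ← R1 + 1·R2.
R3 ← R3 + 2·R2.
R3 ← R3 / (-56/3).
R1 ← R1 − 2/3·R3.
R2 ← R2 + 11/6·R3.
Reading off the reduced rows gives p = 0, q = 3, r = 5/2.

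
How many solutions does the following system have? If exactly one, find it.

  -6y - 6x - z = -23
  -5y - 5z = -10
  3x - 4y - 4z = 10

Row-reduce the augmented matrix:
R1 ← R1 / (-6).
R3 ← R3 − 3·R1.
R2 ← R2 / (-5).
R1 ← R1 − 1·R2.
R3 ← R3 + 7·R2.
R3 ← R3 / (5/2).
R1 ← R1 + 5/6·R3.
R2 ← R2 − 1·R3.
Reading off the reduced rows gives x = 6, y = -3, z = 5.

x = 6, y = -3, z = 5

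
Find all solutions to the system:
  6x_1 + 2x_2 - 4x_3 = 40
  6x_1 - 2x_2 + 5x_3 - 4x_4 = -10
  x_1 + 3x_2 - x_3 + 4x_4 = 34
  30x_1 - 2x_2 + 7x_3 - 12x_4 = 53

Row-reduce:
R1 ← R1 / (6).
R2 ← R2 − 6·R1.
R3 ← R3 − 1·R1.
R4 ← R4 − 30·R1.
R2 ← R2 / (-4).
R1 ← R1 − 1/3·R2.
R3 ← R3 − 8/3·R2.
R4 ← R4 + 12·R2.
R3 ← R3 / (17/3).
R1 ← R1 − 1/12·R3.
R2 ← R2 + 9/4·R3.
Row 4 reduces to 0 = 3, a contradiction. The system is inconsistent.

no solution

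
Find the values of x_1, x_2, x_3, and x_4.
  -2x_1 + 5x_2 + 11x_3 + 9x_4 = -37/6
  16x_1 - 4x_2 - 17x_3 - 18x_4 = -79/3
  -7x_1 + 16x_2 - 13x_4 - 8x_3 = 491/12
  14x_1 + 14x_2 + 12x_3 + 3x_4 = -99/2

Row-reduce the augmented matrix:
R1 ← R1 / (-2).
R2 ← R2 − 16·R1.
R3 ← R3 + 7·R1.
R4 ← R4 − 14·R1.
R2 ← R2 / (36).
R1 ← R1 + 5/2·R2.
R3 ← R3 + 3/2·R2.
R4 ← R4 − 49·R2.
R3 ← R3 / (-1045/24).
R1 ← R1 + 41/72·R3.
R2 ← R2 − 71/36·R3.
R4 ← R4 + 275/36·R3.
R4 ← R4 / (-5/57).
R1 ← R1 + 619/3135·R4.
R2 ← R2 + 1297/3135·R4.
R3 ← R3 − 1014/1045·R4.
Reading off the reduced rows gives x_1 = -11/4, x_2 = 1, x_3 = -7/3, x_4 = 1.

x_1 = -11/4, x_2 = 1, x_3 = -7/3, x_4 = 1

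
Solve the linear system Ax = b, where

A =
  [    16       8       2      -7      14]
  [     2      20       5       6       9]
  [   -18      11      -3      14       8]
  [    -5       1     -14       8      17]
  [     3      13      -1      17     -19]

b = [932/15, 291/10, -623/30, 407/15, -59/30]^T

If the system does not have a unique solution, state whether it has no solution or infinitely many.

x_1 = 2, x_2 = 2, x_3 = -5/2, x_4 = -7/5, x_5 = 2/3

Row-reduce the augmented matrix:
R1 ← R1 / (16).
R2 ← R2 − 2·R1.
R3 ← R3 + 18·R1.
R4 ← R4 + 5·R1.
R5 ← R5 − 3·R1.
R2 ← R2 / (19).
R1 ← R1 − 1/2·R2.
R3 ← R3 − 20·R2.
R4 ← R4 − 7/2·R2.
R5 ← R5 − 23/2·R2.
R3 ← R3 / (-23/4).
R2 ← R2 − 1/4·R3.
R4 ← R4 + 57/4·R3.
R5 ← R5 + 17/4·R3.
R4 ← R4 / (12763/1748).
R1 ← R1 + 47/76·R4.
R2 ← R2 − 137/437·R4.
R3 ← R3 − 169/874·R4.
R5 ← R5 − 26173/1748·R4.
R5 ← R5 / (36945/12763).
R1 ← R1 + 12786/12763·R5.
R2 ← R2 − 24723/12763·R5.
R3 ← R3 + 29049/12763·R5.
R4 ← R4 + 34796/12763·R5.
Reading off the reduced rows gives x_1 = 2, x_2 = 2, x_3 = -5/2, x_4 = -7/5, x_5 = 2/3.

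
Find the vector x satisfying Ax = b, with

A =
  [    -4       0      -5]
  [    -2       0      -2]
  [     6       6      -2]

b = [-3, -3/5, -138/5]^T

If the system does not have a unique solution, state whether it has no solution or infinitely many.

Row-reduce the augmented matrix:
R1 ← R1 / (-4).
R2 ← R2 + 2·R1.
R3 ← R3 − 6·R1.
Swap R2 and R3.
R2 ← R2 / (6).
R3 ← R3 / (1/2).
R1 ← R1 − 5/4·R3.
R2 ← R2 + 19/12·R3.
Reading off the reduced rows gives x_1 = -3/2, x_2 = -5/2, x_3 = 9/5.

x_1 = -3/2, x_2 = -5/2, x_3 = 9/5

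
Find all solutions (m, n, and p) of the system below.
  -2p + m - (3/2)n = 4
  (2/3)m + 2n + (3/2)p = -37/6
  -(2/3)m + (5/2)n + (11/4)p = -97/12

no solution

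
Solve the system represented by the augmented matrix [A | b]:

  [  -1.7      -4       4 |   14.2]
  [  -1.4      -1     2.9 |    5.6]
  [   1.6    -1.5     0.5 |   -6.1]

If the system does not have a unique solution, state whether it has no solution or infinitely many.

Row-reduce the augmented matrix:
R1 ← R1 / (-17/10).
R2 ← R2 + 7/5·R1.
R3 ← R3 − 8/5·R1.
R2 ← R2 / (39/17).
R1 ← R1 − 40/17·R2.
R3 ← R3 + 179/34·R2.
R3 ← R3 / (2621/780).
R1 ← R1 + 76/39·R3.
R2 ← R2 + 67/390·R3.
Reading off the reduced rows gives x_1 = -6, x_2 = -3, x_3 = -2.

x_1 = -6, x_2 = -3, x_3 = -2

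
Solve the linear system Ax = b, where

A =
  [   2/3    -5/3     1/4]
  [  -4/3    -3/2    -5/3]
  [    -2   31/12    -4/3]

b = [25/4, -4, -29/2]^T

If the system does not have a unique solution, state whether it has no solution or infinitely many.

infinitely many solutions

Row-reduce:
R1 ← R1 / (2/3).
R2 ← R2 + 4/3·R1.
R3 ← R3 + 2·R1.
R2 ← R2 / (-29/6).
R1 ← R1 + 5/2·R2.
R3 ← R3 + 29/12·R2.
Rank is 2 with 3 unknowns, leaving x_3 free.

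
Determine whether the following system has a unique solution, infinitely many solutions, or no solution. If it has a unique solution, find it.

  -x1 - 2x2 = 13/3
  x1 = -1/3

x1 = -1/3, x2 = -2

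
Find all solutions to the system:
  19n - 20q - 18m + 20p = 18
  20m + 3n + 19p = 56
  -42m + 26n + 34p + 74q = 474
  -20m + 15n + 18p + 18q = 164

infinitely many solutions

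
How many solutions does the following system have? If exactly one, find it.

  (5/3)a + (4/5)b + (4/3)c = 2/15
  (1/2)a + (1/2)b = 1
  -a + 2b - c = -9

Row-reduce the augmented matrix:
R1 ← R1 / (5/3).
R2 ← R2 − 1/2·R1.
R3 ← R3 + 1·R1.
R2 ← R2 / (13/50).
R1 ← R1 − 12/25·R2.
R3 ← R3 − 62/25·R2.
R3 ← R3 / (47/13).
R1 ← R1 − 20/13·R3.
R2 ← R2 + 20/13·R3.
Reading off the reduced rows gives a = 6, b = -4, c = -5.

a = 6, b = -4, c = -5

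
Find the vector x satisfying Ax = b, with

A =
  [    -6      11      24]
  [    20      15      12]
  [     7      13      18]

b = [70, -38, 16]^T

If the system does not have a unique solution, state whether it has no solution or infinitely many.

infinitely many solutions

Row-reduce:
R1 ← R1 / (-6).
R2 ← R2 − 20·R1.
R3 ← R3 − 7·R1.
R2 ← R2 / (155/3).
R1 ← R1 + 11/6·R2.
R3 ← R3 − 155/6·R2.
Rank is 2 with 3 unknowns, leaving x_3 free.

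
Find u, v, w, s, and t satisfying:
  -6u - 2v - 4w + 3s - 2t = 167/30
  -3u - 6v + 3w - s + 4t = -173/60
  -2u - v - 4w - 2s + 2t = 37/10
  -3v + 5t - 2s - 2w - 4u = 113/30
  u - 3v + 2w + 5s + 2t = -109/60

u = -3/4, v = 4/5, w = -2/3, s = 1/3, t = 1/2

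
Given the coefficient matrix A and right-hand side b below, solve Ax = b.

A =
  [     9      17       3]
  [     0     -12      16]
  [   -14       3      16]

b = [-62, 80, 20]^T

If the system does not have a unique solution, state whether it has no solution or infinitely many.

x_1 = 0, x_2 = -4, x_3 = 2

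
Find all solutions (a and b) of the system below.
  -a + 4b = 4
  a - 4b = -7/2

no solution

Row-reduce:
R1 ← R1 / (-1).
R2 ← R2 − 1·R1.
Row 2 reduces to 0 = 1/2, a contradiction. The system is inconsistent.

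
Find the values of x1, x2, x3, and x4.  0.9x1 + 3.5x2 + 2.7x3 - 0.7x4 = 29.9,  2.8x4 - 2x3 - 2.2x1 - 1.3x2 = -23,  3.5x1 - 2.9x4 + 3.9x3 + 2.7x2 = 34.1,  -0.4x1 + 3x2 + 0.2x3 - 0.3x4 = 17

Row-reduce the augmented matrix:
R1 ← R1 / (9/10).
R2 ← R2 + 11/5·R1.
R3 ← R3 − 7/2·R1.
R4 ← R4 + 2/5·R1.
R2 ← R2 / (653/90).
R1 ← R1 − 35/9·R2.
R3 ← R3 + 491/45·R2.
R4 ← R4 − 41/9·R2.
R3 ← R3 / (1037/3265).
R1 ← R1 − 349/653·R3.
R2 ← R2 − 414/653·R3.
R4 ← R4 + 4859/3265·R3.
R4 ← R4 / (57501/10370).
R1 ← R1 + 3959/1037·R4.
R2 ← R2 + 2866/1037·R4.
R3 ← R3 − 4766/1037·R4.
Reading off the reduced rows gives x1 = -5, x2 = 4, x3 = 6, x4 = -6.

x1 = -5, x2 = 4, x3 = 6, x4 = -6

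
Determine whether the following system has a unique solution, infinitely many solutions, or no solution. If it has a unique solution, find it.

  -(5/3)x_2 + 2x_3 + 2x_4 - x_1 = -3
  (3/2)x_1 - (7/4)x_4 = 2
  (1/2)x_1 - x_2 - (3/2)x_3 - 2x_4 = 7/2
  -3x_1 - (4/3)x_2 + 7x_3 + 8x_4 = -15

no solution

Row-reduce:
R1 ← R1 / (-1).
R2 ← R2 − 3/2·R1.
R3 ← R3 − 1/2·R1.
R4 ← R4 + 3·R1.
R2 ← R2 / (-5/2).
R1 ← R1 − 5/3·R2.
R3 ← R3 + 11/6·R2.
R4 ← R4 − 11/3·R2.
R3 ← R3 / (-27/10).
R2 ← R2 + 6/5·R3.
R4 ← R4 − 27/5·R3.
Row 4 reduces to 0 = -2, a contradiction. The system is inconsistent.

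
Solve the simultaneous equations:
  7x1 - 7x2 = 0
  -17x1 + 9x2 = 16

Row-reduce the augmented matrix:
R1 ← R1 / (7).
R2 ← R2 + 17·R1.
R2 ← R2 / (-8).
R1 ← R1 + 1·R2.
Reading off the reduced rows gives x1 = -2, x2 = -2.

x1 = -2, x2 = -2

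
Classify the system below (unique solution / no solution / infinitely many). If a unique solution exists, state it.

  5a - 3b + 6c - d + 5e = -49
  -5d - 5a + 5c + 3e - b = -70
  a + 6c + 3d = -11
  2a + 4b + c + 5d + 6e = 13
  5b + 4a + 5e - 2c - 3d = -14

a = 1, b = 1, c = -5, d = 6, e = -3

Row-reduce the augmented matrix:
R1 ← R1 / (5).
R2 ← R2 + 5·R1.
R3 ← R3 − 1·R1.
R4 ← R4 − 2·R1.
R5 ← R5 − 4·R1.
R2 ← R2 / (-4).
R1 ← R1 + 3/5·R2.
R3 ← R3 − 3/5·R2.
R4 ← R4 − 26/5·R2.
R5 ← R5 − 37/5·R2.
R3 ← R3 / (129/20).
R1 ← R1 + 9/20·R3.
R2 ← R2 + 11/4·R3.
R4 ← R4 − 129/10·R3.
R5 ← R5 − 271/20·R3.
R4 ← R4 / (-7).
R1 ← R1 − 37/43·R4.
R2 ← R2 − 320/129·R4.
R3 ← R3 − 46/129·R4.
R5 ← R5 + 2339/129·R4.
R5 ← R5 / (-898/43).
R1 ← R1 − 66/43·R5.
R2 ← R2 − 131/43·R5.
R3 ← R3 − 32/43·R5.
R4 ← R4 + 2·R5.
Reading off the reduced rows gives a = 1, b = 1, c = -5, d = 6, e = -3.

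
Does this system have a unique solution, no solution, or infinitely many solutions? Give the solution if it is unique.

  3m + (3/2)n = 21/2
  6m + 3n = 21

infinitely many solutions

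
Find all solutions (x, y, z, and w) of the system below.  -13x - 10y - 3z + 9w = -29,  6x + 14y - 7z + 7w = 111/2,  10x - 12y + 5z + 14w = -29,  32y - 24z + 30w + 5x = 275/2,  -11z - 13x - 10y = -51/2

x = 1/2, y = 3, z = -1, w = 1/2

Row-reduce the augmented matrix:
R1 ← R1 / (-13).
R2 ← R2 − 6·R1.
R3 ← R3 − 10·R1.
R4 ← R4 − 5·R1.
R5 ← R5 + 13·R1.
R2 ← R2 / (122/13).
R1 ← R1 − 10/13·R2.
R3 ← R3 + 256/13·R2.
R4 ← R4 − 366/13·R2.
R3 ← R3 / (-909/61).
R1 ← R1 − 56/61·R3.
R2 ← R2 + 109/122·R3.
R5 ← R5 + 8·R3.
Swap R4 and R5.
R4 ← R4 / (-29813/909).
R1 ← R1 − 1022/909·R4.
R2 ← R2 + 2671/1818·R4.
R3 ← R3 + 2704/909·R4.
R5 reduces to 0 = 0, so the extra equation is consistent.
Reading off the reduced rows gives x = 1/2, y = 3, z = -1, w = 1/2.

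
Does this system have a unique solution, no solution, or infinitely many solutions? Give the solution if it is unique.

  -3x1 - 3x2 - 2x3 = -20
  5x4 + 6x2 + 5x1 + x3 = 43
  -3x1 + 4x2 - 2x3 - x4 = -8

Row-reduce:
R1 ← R1 / (-3).
R2 ← R2 − 5·R1.
R3 ← R3 + 3·R1.
R1 ← R1 − 1·R2.
R3 ← R3 − 7·R2.
R3 ← R3 / (49/3).
R1 ← R1 − 3·R3.
R2 ← R2 + 7/3·R3.
Rank is 3 with 4 unknowns, leaving x4 free.

infinitely many solutions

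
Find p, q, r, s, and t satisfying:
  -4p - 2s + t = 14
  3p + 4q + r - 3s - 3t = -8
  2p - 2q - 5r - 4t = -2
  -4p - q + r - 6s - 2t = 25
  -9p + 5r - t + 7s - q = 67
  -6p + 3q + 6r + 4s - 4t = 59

Row-reduce the augmented matrix:
R1 ← R1 / (-4).
R2 ← R2 − 3·R1.
R3 ← R3 − 2·R1.
R4 ← R4 + 4·R1.
R5 ← R5 + 9·R1.
R6 ← R6 + 6·R1.
R2 ← R2 / (4).
R3 ← R3 + 2·R2.
R4 ← R4 + 1·R2.
R5 ← R5 + 1·R2.
R6 ← R6 − 3·R2.
R3 ← R3 / (-9/2).
R2 ← R2 − 1/4·R3.
R4 ← R4 − 5/4·R3.
R5 ← R5 − 21/4·R3.
R6 ← R6 − 21/4·R3.
R4 ← R4 / (-217/36).
R1 ← R1 − 1/2·R4.
R2 ← R2 + 47/36·R4.
R3 ← R3 − 13/18·R4.
R5 ← R5 − 79/12·R4.
R6 ← R6 − 79/12·R4.
R5 ← R5 / (-3147/217).
R1 ← R1 + 283/434·R5.
R2 ← R2 − 50/217·R5.
R3 ← R3 − 97/217·R5.
R4 ← R4 − 349/434·R5.
R6 ← R6 + 3147/217·R5.
R6 reduces to 0 = 0, so the extra equation is consistent.
Reading off the reduced rows gives p = -5, q = -1, r = 2, s = 1, t = -4.

p = -5, q = -1, r = 2, s = 1, t = -4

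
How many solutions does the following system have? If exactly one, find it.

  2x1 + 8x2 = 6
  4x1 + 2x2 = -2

Row-reduce the augmented matrix:
R1 ← R1 / (2).
R2 ← R2 − 4·R1.
R2 ← R2 / (-14).
R1 ← R1 − 4·R2.
Reading off the reduced rows gives x1 = -1, x2 = 1.

x1 = -1, x2 = 1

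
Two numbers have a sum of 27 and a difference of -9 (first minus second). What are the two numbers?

first number: 9, second number: 18

Let x = first number, y = second number.
  x + y = 27
  x - y = -9
Row-reduce the augmented matrix:
R2 ← R2 − 1·R1.
R2 ← R2 / (-2).
R1 ← R1 − 1·R2.
Reading off the reduced rows gives x = 9, y = 18.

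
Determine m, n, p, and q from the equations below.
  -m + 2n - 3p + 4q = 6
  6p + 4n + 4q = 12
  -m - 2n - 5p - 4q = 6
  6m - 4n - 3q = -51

m = -6, n = 6, p = 0, q = -3

Row-reduce the augmented matrix:
R1 ← R1 / (-1).
R3 ← R3 + 1·R1.
R4 ← R4 − 6·R1.
R2 ← R2 / (4).
R1 ← R1 + 2·R2.
R3 ← R3 + 4·R2.
R4 ← R4 − 8·R2.
R3 ← R3 / (4).
R1 ← R1 − 6·R3.
R2 ← R2 − 3/2·R3.
R4 ← R4 + 30·R3.
R4 ← R4 / (-17).
R1 ← R1 − 4·R4.
R2 ← R2 − 5/2·R4.
R3 ← R3 + 1·R4.
Reading off the reduced rows gives m = -6, n = 6, p = 0, q = -3.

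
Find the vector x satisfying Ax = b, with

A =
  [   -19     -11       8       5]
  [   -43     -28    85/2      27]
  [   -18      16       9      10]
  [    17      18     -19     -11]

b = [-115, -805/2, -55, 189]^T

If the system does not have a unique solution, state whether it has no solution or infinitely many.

no solution

Row-reduce:
R1 ← R1 / (-19).
R2 ← R2 + 43·R1.
R3 ← R3 + 18·R1.
R4 ← R4 − 17·R1.
R2 ← R2 / (-59/19).
R1 ← R1 − 11/19·R2.
R3 ← R3 − 502/19·R2.
R4 ← R4 − 155/19·R2.
R3 ← R3 / (12330/59).
R1 ← R1 − 487/118·R3.
R2 ← R2 + 927/118·R3.
R4 ← R4 − 6165/118·R3.
Row 4 reduces to 0 = 3/2, a contradiction. The system is inconsistent.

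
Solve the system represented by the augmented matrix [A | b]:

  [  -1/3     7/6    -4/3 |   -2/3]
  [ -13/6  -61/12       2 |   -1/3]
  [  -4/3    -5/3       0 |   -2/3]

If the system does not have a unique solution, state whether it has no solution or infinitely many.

infinitely many solutions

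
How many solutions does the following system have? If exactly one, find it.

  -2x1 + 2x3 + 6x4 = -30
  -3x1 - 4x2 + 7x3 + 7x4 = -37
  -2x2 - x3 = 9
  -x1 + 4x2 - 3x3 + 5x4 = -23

Row-reduce:
R1 ← R1 / (-2).
R2 ← R2 + 3·R1.
R4 ← R4 + 1·R1.
R2 ← R2 / (-4).
R3 ← R3 + 2·R2.
R4 ← R4 − 4·R2.
R3 ← R3 / (-3).
R1 ← R1 + 1·R3.
R2 ← R2 + 1·R3.
Rank is 3 with 4 unknowns, leaving x4 free.

infinitely many solutions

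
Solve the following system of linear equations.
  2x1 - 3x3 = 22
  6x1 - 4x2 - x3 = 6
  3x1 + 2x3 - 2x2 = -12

x1 = 2, x2 = 3, x3 = -6

Row-reduce the augmented matrix:
R1 ← R1 / (2).
R2 ← R2 − 6·R1.
R3 ← R3 − 3·R1.
R2 ← R2 / (-4).
R3 ← R3 + 2·R2.
R3 ← R3 / (5/2).
R1 ← R1 + 3/2·R3.
R2 ← R2 + 2·R3.
Reading off the reduced rows gives x1 = 2, x2 = 3, x3 = -6.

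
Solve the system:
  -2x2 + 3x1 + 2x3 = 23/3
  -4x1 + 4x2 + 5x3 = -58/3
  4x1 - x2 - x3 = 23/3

Row-reduce the augmented matrix:
R1 ← R1 / (3).
R2 ← R2 + 4·R1.
R3 ← R3 − 4·R1.
R2 ← R2 / (4/3).
R1 ← R1 + 2/3·R2.
R3 ← R3 − 5/3·R2.
R3 ← R3 / (-53/4).
R1 ← R1 − 9/2·R3.
R2 ← R2 − 23/4·R3.
Reading off the reduced rows gives x1 = 1, x2 = -3, x3 = -2/3.

x1 = 1, x2 = -3, x3 = -2/3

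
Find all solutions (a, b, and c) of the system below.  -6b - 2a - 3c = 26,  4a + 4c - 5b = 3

infinitely many solutions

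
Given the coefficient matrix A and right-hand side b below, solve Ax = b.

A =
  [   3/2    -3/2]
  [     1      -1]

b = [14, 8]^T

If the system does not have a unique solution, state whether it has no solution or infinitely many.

no solution

Row-reduce:
R1 ← R1 / (3/2).
R2 ← R2 − 1·R1.
Row 2 reduces to 0 = -4/3, a contradiction. The system is inconsistent.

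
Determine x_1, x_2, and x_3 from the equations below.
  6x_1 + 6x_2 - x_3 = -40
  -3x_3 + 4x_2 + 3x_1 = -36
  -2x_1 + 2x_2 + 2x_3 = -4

x_1 = 0, x_2 = -6, x_3 = 4

Row-reduce the augmented matrix:
R1 ← R1 / (6).
R2 ← R2 − 3·R1.
R3 ← R3 + 2·R1.
R1 ← R1 − 1·R2.
R3 ← R3 − 4·R2.
R3 ← R3 / (35/3).
R1 ← R1 − 7/3·R3.
R2 ← R2 + 5/2·R3.
Reading off the reduced rows gives x_1 = 0, x_2 = -6, x_3 = 4.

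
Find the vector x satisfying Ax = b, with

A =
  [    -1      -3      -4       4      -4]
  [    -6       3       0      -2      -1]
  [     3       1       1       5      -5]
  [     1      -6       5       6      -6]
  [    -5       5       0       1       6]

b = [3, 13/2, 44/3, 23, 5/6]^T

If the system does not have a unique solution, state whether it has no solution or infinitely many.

x_1 = -1, x_2 = 2/3, x_3 = 2, x_4 = 3/2, x_5 = -3/2

Row-reduce the augmented matrix:
R1 ← R1 / (-1).
R2 ← R2 + 6·R1.
R3 ← R3 − 3·R1.
R4 ← R4 − 1·R1.
R5 ← R5 + 5·R1.
R2 ← R2 / (21).
R1 ← R1 − 3·R2.
R3 ← R3 + 8·R2.
R4 ← R4 + 9·R2.
R5 ← R5 − 20·R2.
R3 ← R3 / (-13/7).
R1 ← R1 − 4/7·R3.
R2 ← R2 − 8/7·R3.
R4 ← R4 − 79/7·R3.
R5 ← R5 + 20/7·R3.
R4 ← R4 / (1637/39).
R1 ← R1 − 74/39·R4.
R2 ← R2 − 122/39·R4.
R3 ← R3 + 149/39·R4.
R5 ← R5 + 67/13·R4.
R5 ← R5 / (17360/1637).
R1 ← R1 − 735/1637·R5.
R2 ← R2 + 381/1637·R5.
R3 ← R3 + 219/1637·R5.
R4 ← R4 + 1958/1637·R5.
Reading off the reduced rows gives x_1 = -1, x_2 = 2/3, x_3 = 2, x_4 = 3/2, x_5 = -3/2.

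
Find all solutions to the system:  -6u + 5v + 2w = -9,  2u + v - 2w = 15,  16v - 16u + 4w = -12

infinitely many solutions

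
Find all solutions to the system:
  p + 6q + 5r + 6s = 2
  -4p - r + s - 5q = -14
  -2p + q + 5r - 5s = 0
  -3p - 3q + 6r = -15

p = 1, q = 2, r = -1, s = -1

Row-reduce the augmented matrix:
R2 ← R2 + 4·R1.
R3 ← R3 + 2·R1.
R4 ← R4 + 3·R1.
R2 ← R2 / (19).
R1 ← R1 − 6·R2.
R3 ← R3 − 13·R2.
R4 ← R4 − 15·R2.
R3 ← R3 / (2).
R1 ← R1 + 1·R3.
R2 ← R2 − 1·R3.
R4 ← R4 − 6·R3.
R4 ← R4 / (543/19).
R1 ← R1 + 132/19·R4.
R2 ← R2 − 121/19·R4.
R3 ← R3 + 96/19·R4.
Reading off the reduced rows gives p = 1, q = 2, r = -1, s = -1.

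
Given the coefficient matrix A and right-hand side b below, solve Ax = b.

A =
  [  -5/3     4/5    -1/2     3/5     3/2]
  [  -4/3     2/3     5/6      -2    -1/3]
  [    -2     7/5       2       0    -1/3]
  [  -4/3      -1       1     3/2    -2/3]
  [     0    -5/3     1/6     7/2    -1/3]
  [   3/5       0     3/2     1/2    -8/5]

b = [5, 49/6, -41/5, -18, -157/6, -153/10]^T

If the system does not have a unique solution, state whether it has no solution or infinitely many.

x_1 = 0, x_2 = 2, x_3 = -5, x_4 = -6, x_5 = 3

Row-reduce the augmented matrix:
R1 ← R1 / (-5/3).
R2 ← R2 + 4/3·R1.
R3 ← R3 + 2·R1.
R4 ← R4 + 4/3·R1.
R6 ← R6 − 3/5·R1.
R2 ← R2 / (2/75).
R1 ← R1 + 12/25·R2.
R3 ← R3 − 11/25·R2.
R4 ← R4 + 41/25·R2.
R5 ← R5 + 5/3·R2.
R6 ← R6 − 36/125·R2.
R3 ← R3 / (-71/4).
R1 ← R1 − 45/2·R3.
R2 ← R2 − 185/4·R3.
R4 ← R4 − 309/4·R3.
R5 ← R5 − 309/4·R3.
R6 ← R6 + 12·R3.
R4 ← R4 / (16653/710).
R1 ← R1 − 423/71·R4.
R2 ← R2 − 834/71·R4.
R3 ← R3 + 804/355·R4.
R5 ← R5 − 16653/710·R4.
R6 ← R6 − 229/710·R4.
Swap R5 and R6.
R5 ← R5 / (-22583/99918).
R1 ← R1 + 3517/11102·R5.
R2 ← R2 − 2950/5551·R5.
R3 ← R3 + 14246/16653·R5.
R4 ← R4 − 9920/49959·R5.
R6 reduces to 0 = 0, so the extra equation is consistent.
Reading off the reduced rows gives x_1 = 0, x_2 = 2, x_3 = -5, x_4 = -6, x_5 = 3.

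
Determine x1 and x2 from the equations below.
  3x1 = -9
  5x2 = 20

x1 = -3, x2 = 4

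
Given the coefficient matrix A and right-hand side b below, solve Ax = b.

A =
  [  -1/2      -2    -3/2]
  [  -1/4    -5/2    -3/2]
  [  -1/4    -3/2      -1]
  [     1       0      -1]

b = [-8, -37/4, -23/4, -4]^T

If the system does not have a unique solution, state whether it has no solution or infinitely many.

Row-reduce the augmented matrix:
R1 ← R1 / (-1/2).
R2 ← R2 + 1/4·R1.
R3 ← R3 + 1/4·R1.
R4 ← R4 − 1·R1.
R2 ← R2 / (-3/2).
R1 ← R1 − 4·R2.
R3 ← R3 + 1/2·R2.
R4 ← R4 + 4·R2.
Swap R3 and R4.
R3 ← R3 / (-2).
R1 ← R1 − 1·R3.
R2 ← R2 − 1/2·R3.
R4 reduces to 0 = 0, so the extra equation is consistent.
Reading off the reduced rows gives x_1 = -1, x_2 = 2, x_3 = 3.

x_1 = -1, x_2 = 2, x_3 = 3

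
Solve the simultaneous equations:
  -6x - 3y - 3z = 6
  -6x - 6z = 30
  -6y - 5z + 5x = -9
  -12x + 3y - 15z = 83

no solution

Row-reduce:
R1 ← R1 / (-6).
R2 ← R2 + 6·R1.
R3 ← R3 − 5·R1.
R4 ← R4 + 12·R1.
R2 ← R2 / (3).
R1 ← R1 − 1/2·R2.
R3 ← R3 + 17/2·R2.
R4 ← R4 − 9·R2.
R3 ← R3 / (-16).
R1 ← R1 − 1·R3.
R2 ← R2 + 1·R3.
Row 4 reduces to 0 = -1, a contradiction. The system is inconsistent.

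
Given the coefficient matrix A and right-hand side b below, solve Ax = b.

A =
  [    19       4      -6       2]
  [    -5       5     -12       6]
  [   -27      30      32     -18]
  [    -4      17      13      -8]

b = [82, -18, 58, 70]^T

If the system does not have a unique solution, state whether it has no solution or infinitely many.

infinitely many solutions

Row-reduce:
R1 ← R1 / (19).
R2 ← R2 + 5·R1.
R3 ← R3 + 27·R1.
R4 ← R4 + 4·R1.
R2 ← R2 / (115/19).
R1 ← R1 − 4/19·R2.
R3 ← R3 − 678/19·R2.
R4 ← R4 − 339/19·R2.
R3 ← R3 / (11906/115).
R1 ← R1 − 18/115·R3.
R2 ← R2 + 258/115·R3.
R4 ← R4 − 5953/115·R3.
Rank is 3 with 4 unknowns, leaving x_4 free.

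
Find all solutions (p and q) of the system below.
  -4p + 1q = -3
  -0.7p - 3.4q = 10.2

p = 0, q = -3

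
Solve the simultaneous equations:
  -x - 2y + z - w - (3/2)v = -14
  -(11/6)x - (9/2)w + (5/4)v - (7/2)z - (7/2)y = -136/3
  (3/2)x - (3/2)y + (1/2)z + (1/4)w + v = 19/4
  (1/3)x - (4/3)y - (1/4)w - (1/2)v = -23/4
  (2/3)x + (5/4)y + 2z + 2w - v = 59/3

Row-reduce:
R1 ← R1 / (-1).
R2 ← R2 + 11/6·R1.
R3 ← R3 − 3/2·R1.
R4 ← R4 − 1/3·R1.
R5 ← R5 − 2/3·R1.
R2 ← R2 / (1/6).
R1 ← R1 − 2·R2.
R3 ← R3 + 9/2·R2.
R4 ← R4 + 2·R2.
R5 ← R5 + 1/12·R2.
R3 ← R3 / (-142).
R1 ← R1 − 63·R3.
R2 ← R2 + 32·R3.
R4 ← R4 + 191/3·R3.
R4 ← R4 / (147/568).
R1 ← R1 − 285/568·R4.
R2 ← R2 − 36/71·R4.
R3 ← R3 − 293/568·R4.
Row 5 reduces to 0 = 1/2, a contradiction. The system is inconsistent.

no solution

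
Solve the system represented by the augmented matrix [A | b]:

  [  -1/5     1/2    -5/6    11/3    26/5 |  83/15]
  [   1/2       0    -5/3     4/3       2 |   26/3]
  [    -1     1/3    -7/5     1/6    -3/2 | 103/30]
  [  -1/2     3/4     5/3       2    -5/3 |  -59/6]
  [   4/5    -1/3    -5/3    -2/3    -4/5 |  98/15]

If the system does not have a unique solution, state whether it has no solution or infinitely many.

no solution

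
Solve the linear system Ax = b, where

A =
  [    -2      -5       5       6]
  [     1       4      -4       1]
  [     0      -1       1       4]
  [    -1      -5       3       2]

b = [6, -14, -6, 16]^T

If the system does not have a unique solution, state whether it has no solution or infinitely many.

Row-reduce the augmented matrix:
R1 ← R1 / (-2).
R2 ← R2 − 1·R1.
R4 ← R4 + 1·R1.
R2 ← R2 / (3/2).
R1 ← R1 − 5/2·R2.
R3 ← R3 + 1·R2.
R4 ← R4 + 5/2·R2.
Swap R3 and R4.
R3 ← R3 / (-2).
R2 ← R2 + 1·R3.
R4 ← R4 / (20/3).
R1 ← R1 + 29/3·R4.
R2 ← R2 + 1/6·R4.
R3 ← R3 + 17/6·R4.
Reading off the reduced rows gives x_1 = -4, x_2 = -5, x_3 = -3, x_4 = -2.

x_1 = -4, x_2 = -5, x_3 = -3, x_4 = -2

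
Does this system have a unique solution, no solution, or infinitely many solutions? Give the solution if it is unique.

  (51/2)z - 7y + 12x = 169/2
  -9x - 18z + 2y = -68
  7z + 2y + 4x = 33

no solution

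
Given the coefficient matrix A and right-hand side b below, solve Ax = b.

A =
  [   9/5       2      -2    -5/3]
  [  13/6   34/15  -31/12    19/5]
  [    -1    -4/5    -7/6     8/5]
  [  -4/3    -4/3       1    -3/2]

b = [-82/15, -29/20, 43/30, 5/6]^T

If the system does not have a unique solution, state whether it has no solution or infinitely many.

no solution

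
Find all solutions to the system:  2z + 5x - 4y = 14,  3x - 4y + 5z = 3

Row-reduce:
R1 ← R1 / (5).
R2 ← R2 − 3·R1.
R2 ← R2 / (-8/5).
R1 ← R1 + 4/5·R2.
Rank is 2 with 3 unknowns, leaving z free.

infinitely many solutions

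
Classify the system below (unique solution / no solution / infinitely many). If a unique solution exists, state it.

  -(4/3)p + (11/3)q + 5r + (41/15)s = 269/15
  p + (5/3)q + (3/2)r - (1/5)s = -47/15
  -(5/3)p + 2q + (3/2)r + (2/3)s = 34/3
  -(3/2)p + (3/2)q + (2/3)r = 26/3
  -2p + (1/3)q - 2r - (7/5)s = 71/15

Row-reduce the augmented matrix:
R1 ← R1 / (-4/3).
R2 ← R2 − 1·R1.
R3 ← R3 + 5/3·R1.
R4 ← R4 + 3/2·R1.
R5 ← R5 + 2·R1.
R2 ← R2 / (53/12).
R1 ← R1 + 11/4·R2.
R3 ← R3 + 31/12·R2.
R4 ← R4 + 21/8·R2.
R5 ← R5 + 31/6·R2.
R3 ← R3 / (-89/53).
R1 ← R1 + 51/106·R3.
R2 ← R2 − 63/53·R3.
R4 ← R4 + 1169/636·R3.
R5 ← R5 + 178/53·R3.
R4 ← R4 / (-40/267).
R1 ← R1 + 187/445·R4.
R2 ← R2 + 339/445·R4.
R3 ← R3 − 442/445·R4.
R5 reduces to 0 = 0, so the extra equation is consistent.
Reading off the reduced rows gives p = -6, q = -2, r = 4, s = -1.

p = -6, q = -2, r = 4, s = -1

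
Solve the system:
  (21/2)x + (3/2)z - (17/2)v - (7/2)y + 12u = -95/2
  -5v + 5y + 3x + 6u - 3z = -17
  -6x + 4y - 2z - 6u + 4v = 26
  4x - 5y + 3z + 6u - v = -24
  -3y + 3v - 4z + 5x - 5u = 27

infinitely many solutions

Row-reduce:
R1 ← R1 / (21/2).
R2 ← R2 − 3·R1.
R3 ← R3 + 6·R1.
R4 ← R4 − 4·R1.
R5 ← R5 − 5·R1.
R2 ← R2 / (6).
R1 ← R1 + 1/3·R2.
R3 ← R3 − 2·R2.
R4 ← R4 + 11/3·R2.
R5 ← R5 + 4/3·R2.
Swap R3 and R4.
R3 ← R3 / (1/3).
R1 ← R1 + 1/21·R3.
R2 ← R2 + 4/7·R3.
R5 ← R5 + 115/21·R3.
Swap R4 and R5.
R4 ← R4 / (274/7).
R1 ← R1 − 12/7·R4.
R2 ← R2 − 39/7·R4.
R3 ← R3 − 9·R4.
Rank is 4 with 5 unknowns, leaving v free.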